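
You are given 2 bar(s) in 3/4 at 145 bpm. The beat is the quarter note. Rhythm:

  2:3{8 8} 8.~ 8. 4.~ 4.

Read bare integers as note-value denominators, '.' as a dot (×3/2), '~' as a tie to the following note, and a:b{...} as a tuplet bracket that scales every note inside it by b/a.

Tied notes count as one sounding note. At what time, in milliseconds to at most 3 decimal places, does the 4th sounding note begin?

note 4 onset = 3b = 1241.379ms

1. 0.0ms @ 0 + 310.345ms (3/4)
2. 310.345ms @ 3/4 + 310.345ms (3/4)
3. 620.69ms @ 3/2 + 620.69ms (3/2)
4. 1241.379ms @ 3 + 1241.379ms (3)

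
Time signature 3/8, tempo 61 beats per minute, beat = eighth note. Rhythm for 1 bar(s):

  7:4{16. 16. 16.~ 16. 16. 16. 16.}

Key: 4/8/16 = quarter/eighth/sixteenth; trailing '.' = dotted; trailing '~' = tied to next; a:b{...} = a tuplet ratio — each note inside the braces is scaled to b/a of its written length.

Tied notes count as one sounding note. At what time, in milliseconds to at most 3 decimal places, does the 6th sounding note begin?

note 6 onset = 18/7b = 2529.274ms

1. 0.0ms @ 0 + 421.546ms (3/7)
2. 421.546ms @ 3/7 + 421.546ms (3/7)
3. 843.091ms @ 6/7 + 843.091ms (6/7)
4. 1686.183ms @ 12/7 + 421.546ms (3/7)
5. 2107.728ms @ 15/7 + 421.546ms (3/7)
6. 2529.274ms @ 18/7 + 421.546ms (3/7)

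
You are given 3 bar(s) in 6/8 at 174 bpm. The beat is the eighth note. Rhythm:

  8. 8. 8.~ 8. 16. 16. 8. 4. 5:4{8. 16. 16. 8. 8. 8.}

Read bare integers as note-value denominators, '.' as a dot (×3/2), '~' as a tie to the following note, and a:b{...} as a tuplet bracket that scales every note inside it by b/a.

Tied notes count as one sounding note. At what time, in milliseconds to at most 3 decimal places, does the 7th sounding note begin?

note 7 onset = 9b = 3103.448ms

1. 0.0ms @ 0 + 517.241ms (3/2)
2. 517.241ms @ 3/2 + 517.241ms (3/2)
3. 1034.483ms @ 3 + 1034.483ms (3)
4. 2068.966ms @ 6 + 258.621ms (3/4)
5. 2327.586ms @ 27/4 + 258.621ms (3/4)
6. 2586.207ms @ 15/2 + 517.241ms (3/2)
7. 3103.448ms @ 9 + 1034.483ms (3)
8. 4137.931ms @ 12 + 413.793ms (6/5)
9. 4551.724ms @ 66/5 + 206.897ms (3/5)
10. 4758.621ms @ 69/5 + 206.897ms (3/5)
11. 4965.517ms @ 72/5 + 413.793ms (6/5)
12. 5379.31ms @ 78/5 + 413.793ms (6/5)
13. 5793.103ms @ 84/5 + 413.793ms (6/5)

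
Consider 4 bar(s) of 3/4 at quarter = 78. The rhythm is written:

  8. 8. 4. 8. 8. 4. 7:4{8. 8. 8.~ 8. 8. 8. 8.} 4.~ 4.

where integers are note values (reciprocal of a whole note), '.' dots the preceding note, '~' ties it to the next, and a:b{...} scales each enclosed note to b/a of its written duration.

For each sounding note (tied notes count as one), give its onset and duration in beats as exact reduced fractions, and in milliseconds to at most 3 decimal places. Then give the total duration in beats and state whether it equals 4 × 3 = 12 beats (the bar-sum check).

1) 0.0ms=0b +576.923ms=3/4b
2) 576.923ms=3/4b +576.923ms=3/4b
3) 1153.846ms=3/2b +1153.846ms=3/2b
4) 2307.692ms=3b +576.923ms=3/4b
5) 2884.615ms=15/4b +576.923ms=3/4b
6) 3461.538ms=9/2b +1153.846ms=3/2b
7) 4615.385ms=6b +329.67ms=3/7b
8) 4945.055ms=45/7b +329.67ms=3/7b
9) 5274.725ms=48/7b +659.341ms=6/7b
10) 5934.066ms=54/7b +329.67ms=3/7b
11) 6263.736ms=57/7b +329.67ms=3/7b
12) 6593.407ms=60/7b +329.67ms=3/7b
13) 6923.077ms=9b +2307.692ms=3b
Σ=12b of 12 (78bpm 3/4) — PASS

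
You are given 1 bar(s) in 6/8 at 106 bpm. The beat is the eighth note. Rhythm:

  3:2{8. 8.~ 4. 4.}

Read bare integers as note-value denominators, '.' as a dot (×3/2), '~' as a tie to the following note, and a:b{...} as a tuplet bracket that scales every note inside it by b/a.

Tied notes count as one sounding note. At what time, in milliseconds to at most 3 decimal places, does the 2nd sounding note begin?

note 2 onset = 1b = 566.038ms

1. 0.0ms @ 0 + 566.038ms (1)
2. 566.038ms @ 1 + 1698.113ms (3)
3. 2264.151ms @ 4 + 1132.075ms (2)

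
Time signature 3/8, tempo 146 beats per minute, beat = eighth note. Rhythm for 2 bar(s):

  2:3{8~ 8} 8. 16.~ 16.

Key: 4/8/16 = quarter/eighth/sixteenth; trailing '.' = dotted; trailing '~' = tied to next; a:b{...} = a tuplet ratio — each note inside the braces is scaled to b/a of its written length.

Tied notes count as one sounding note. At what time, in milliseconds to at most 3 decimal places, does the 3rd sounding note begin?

1. 0.0ms @ 0 + 1232.877ms (3)
2. 1232.877ms @ 3 + 616.438ms (3/2)
3. 1849.315ms @ 9/2 + 616.438ms (3/2)

note 3 onset = 9/2b = 1849.315ms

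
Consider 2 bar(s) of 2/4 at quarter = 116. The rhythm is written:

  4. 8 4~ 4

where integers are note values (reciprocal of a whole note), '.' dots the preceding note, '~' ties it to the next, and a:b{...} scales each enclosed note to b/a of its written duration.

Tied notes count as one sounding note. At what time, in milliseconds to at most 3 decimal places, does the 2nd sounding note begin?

note 2 onset = 3/2b = 775.862ms

1. 0.0ms @ 0 + 775.862ms (3/2)
2. 775.862ms @ 3/2 + 258.621ms (1/2)
3. 1034.483ms @ 2 + 1034.483ms (2)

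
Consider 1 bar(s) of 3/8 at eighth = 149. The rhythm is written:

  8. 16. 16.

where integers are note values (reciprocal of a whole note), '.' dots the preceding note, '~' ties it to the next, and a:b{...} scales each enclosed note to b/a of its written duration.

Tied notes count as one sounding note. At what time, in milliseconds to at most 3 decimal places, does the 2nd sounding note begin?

note 2 onset = 3/2b = 604.027ms

1. 0.0ms @ 0 + 604.027ms (3/2)
2. 604.027ms @ 3/2 + 302.013ms (3/4)
3. 906.04ms @ 9/4 + 302.013ms (3/4)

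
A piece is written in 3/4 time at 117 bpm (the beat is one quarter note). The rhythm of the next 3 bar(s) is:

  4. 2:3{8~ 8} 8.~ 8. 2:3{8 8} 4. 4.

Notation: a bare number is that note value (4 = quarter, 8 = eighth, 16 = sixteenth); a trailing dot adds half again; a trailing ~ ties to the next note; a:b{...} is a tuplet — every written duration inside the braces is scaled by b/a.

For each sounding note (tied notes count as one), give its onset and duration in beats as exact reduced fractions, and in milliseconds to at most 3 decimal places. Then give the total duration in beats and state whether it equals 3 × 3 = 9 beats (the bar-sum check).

1) 0.0ms=0b +769.231ms=3/2b
2) 769.231ms=3/2b +769.231ms=3/2b
3) 1538.462ms=3b +769.231ms=3/2b
4) 2307.692ms=9/2b +384.615ms=3/4b
5) 2692.308ms=21/4b +384.615ms=3/4b
6) 3076.923ms=6b +769.231ms=3/2b
7) 3846.154ms=15/2b +769.231ms=3/2b
Σ=9b of 9 (117bpm 3/4) — PASS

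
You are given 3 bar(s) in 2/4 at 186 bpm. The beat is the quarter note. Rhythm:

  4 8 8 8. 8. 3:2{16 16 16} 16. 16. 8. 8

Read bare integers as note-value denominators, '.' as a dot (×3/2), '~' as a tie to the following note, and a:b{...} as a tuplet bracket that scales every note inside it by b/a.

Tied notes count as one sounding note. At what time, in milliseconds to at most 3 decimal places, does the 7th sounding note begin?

note 7 onset = 11/3b = 1182.796ms

1. 0.0ms @ 0 + 322.581ms (1)
2. 322.581ms @ 1 + 161.29ms (1/2)
3. 483.871ms @ 3/2 + 161.29ms (1/2)
4. 645.161ms @ 2 + 241.935ms (3/4)
5. 887.097ms @ 11/4 + 241.935ms (3/4)
6. 1129.032ms @ 7/2 + 53.763ms (1/6)
7. 1182.796ms @ 11/3 + 53.763ms (1/6)
8. 1236.559ms @ 23/6 + 53.763ms (1/6)
9. 1290.323ms @ 4 + 120.968ms (3/8)
10. 1411.29ms @ 35/8 + 120.968ms (3/8)
11. 1532.258ms @ 19/4 + 241.935ms (3/4)
12. 1774.194ms @ 11/2 + 161.29ms (1/2)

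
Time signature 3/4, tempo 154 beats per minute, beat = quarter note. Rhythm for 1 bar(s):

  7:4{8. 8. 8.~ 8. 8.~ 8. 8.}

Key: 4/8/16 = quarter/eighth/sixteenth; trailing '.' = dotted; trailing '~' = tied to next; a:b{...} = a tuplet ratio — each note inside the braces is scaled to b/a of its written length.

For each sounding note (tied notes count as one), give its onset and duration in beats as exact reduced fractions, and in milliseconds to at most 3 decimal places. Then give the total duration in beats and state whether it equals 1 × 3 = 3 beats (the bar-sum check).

1) 0.0ms=0b +166.976ms=3/7b
2) 166.976ms=3/7b +166.976ms=3/7b
3) 333.952ms=6/7b +333.952ms=6/7b
4) 667.904ms=12/7b +333.952ms=6/7b
5) 1001.855ms=18/7b +166.976ms=3/7b
Σ=3b of 3 (154bpm 3/4) — PASS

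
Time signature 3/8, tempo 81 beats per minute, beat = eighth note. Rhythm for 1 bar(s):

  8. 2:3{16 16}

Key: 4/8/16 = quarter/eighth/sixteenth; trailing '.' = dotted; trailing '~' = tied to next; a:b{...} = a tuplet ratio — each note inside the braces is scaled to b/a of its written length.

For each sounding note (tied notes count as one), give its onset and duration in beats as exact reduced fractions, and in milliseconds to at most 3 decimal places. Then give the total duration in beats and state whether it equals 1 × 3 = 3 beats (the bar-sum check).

1) 0.0ms=0b +1111.111ms=3/2b
2) 1111.111ms=3/2b +555.556ms=3/4b
3) 1666.667ms=9/4b +555.556ms=3/4b
Σ=3b of 3 (81bpm 3/8) — PASS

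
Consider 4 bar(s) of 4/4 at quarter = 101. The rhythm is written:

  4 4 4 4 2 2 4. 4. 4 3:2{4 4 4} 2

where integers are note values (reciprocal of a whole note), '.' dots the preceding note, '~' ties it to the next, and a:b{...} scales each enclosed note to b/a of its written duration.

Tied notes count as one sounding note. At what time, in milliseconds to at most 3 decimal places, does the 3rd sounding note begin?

note 3 onset = 2b = 1188.119ms

1. 0.0ms @ 0 + 594.059ms (1)
2. 594.059ms @ 1 + 594.059ms (1)
3. 1188.119ms @ 2 + 594.059ms (1)
4. 1782.178ms @ 3 + 594.059ms (1)
5. 2376.238ms @ 4 + 1188.119ms (2)
6. 3564.356ms @ 6 + 1188.119ms (2)
7. 4752.475ms @ 8 + 891.089ms (3/2)
8. 5643.564ms @ 19/2 + 891.089ms (3/2)
9. 6534.653ms @ 11 + 594.059ms (1)
10. 7128.713ms @ 12 + 396.04ms (2/3)
11. 7524.752ms @ 38/3 + 396.04ms (2/3)
12. 7920.792ms @ 40/3 + 396.04ms (2/3)
13. 8316.832ms @ 14 + 1188.119ms (2)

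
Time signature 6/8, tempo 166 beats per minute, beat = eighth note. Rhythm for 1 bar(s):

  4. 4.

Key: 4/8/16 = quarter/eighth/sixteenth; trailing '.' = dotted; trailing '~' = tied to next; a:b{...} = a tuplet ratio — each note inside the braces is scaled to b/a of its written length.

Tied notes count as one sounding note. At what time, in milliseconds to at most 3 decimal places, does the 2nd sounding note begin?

1. 0.0ms @ 0 + 1084.337ms (3)
2. 1084.337ms @ 3 + 1084.337ms (3)

note 2 onset = 3b = 1084.337ms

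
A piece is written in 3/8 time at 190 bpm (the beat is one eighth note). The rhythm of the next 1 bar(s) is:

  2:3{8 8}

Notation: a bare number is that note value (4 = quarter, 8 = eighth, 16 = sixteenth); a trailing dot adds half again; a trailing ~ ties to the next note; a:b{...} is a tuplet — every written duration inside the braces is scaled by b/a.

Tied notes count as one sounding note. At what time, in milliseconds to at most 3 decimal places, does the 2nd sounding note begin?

1. 0.0ms @ 0 + 473.684ms (3/2)
2. 473.684ms @ 3/2 + 473.684ms (3/2)

note 2 onset = 3/2b = 473.684ms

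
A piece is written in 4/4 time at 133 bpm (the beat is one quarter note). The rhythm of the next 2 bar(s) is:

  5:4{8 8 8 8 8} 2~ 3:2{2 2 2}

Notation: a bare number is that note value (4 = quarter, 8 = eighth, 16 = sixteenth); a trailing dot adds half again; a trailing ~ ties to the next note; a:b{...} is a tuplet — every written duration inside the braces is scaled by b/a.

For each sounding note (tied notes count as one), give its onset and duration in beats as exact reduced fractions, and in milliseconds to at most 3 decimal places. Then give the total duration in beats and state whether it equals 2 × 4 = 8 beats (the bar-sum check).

1) 0.0ms=0b +180.451ms=2/5b
2) 180.451ms=2/5b +180.451ms=2/5b
3) 360.902ms=4/5b +180.451ms=2/5b
4) 541.353ms=6/5b +180.451ms=2/5b
5) 721.805ms=8/5b +180.451ms=2/5b
6) 902.256ms=2b +1503.759ms=10/3b
7) 2406.015ms=16/3b +601.504ms=4/3b
8) 3007.519ms=20/3b +601.504ms=4/3b
Σ=8b of 8 (133bpm 4/4) — PASS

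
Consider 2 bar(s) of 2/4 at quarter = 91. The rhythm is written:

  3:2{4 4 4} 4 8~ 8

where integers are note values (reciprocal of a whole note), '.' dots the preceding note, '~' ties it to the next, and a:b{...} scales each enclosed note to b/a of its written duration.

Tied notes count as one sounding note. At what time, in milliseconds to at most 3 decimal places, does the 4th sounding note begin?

1. 0.0ms @ 0 + 439.56ms (2/3)
2. 439.56ms @ 2/3 + 439.56ms (2/3)
3. 879.121ms @ 4/3 + 439.56ms (2/3)
4. 1318.681ms @ 2 + 659.341ms (1)
5. 1978.022ms @ 3 + 659.341ms (1)

note 4 onset = 2b = 1318.681ms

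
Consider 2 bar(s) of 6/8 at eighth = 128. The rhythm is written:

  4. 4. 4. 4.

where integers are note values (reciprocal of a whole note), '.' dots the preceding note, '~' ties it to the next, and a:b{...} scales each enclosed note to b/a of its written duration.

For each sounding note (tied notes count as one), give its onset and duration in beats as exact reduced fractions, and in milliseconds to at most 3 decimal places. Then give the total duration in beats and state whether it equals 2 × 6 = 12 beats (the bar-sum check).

1) 0.0ms=0b +1406.25ms=3b
2) 1406.25ms=3b +1406.25ms=3b
3) 2812.5ms=6b +1406.25ms=3b
4) 4218.75ms=9b +1406.25ms=3b
Σ=12b of 12 (128bpm 6/8) — PASS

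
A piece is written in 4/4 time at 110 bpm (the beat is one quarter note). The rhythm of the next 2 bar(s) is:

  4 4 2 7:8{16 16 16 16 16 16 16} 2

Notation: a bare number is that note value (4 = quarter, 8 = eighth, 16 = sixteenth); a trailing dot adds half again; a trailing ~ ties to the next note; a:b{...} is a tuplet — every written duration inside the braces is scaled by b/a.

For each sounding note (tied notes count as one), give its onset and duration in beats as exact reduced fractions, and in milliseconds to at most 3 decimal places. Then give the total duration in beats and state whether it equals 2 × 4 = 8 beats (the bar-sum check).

1) 0.0ms=0b +545.455ms=1b
2) 545.455ms=1b +545.455ms=1b
3) 1090.909ms=2b +1090.909ms=2b
4) 2181.818ms=4b +155.844ms=2/7b
5) 2337.662ms=30/7b +155.844ms=2/7b
6) 2493.506ms=32/7b +155.844ms=2/7b
7) 2649.351ms=34/7b +155.844ms=2/7b
8) 2805.195ms=36/7b +155.844ms=2/7b
9) 2961.039ms=38/7b +155.844ms=2/7b
10) 3116.883ms=40/7b +155.844ms=2/7b
11) 3272.727ms=6b +1090.909ms=2b
Σ=8b of 8 (110bpm 4/4) — PASS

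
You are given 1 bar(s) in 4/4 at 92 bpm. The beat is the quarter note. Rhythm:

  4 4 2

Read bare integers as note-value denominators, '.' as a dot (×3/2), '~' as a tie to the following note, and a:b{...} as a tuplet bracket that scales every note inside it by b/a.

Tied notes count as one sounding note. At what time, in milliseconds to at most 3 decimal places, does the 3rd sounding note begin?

1. 0.0ms @ 0 + 652.174ms (1)
2. 652.174ms @ 1 + 652.174ms (1)
3. 1304.348ms @ 2 + 1304.348ms (2)

note 3 onset = 2b = 1304.348ms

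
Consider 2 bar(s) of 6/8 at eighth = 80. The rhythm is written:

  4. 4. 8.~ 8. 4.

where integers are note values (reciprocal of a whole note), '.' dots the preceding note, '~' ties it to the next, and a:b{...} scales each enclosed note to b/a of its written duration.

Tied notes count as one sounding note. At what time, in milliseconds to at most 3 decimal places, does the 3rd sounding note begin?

1. 0.0ms @ 0 + 2250.0ms (3)
2. 2250.0ms @ 3 + 2250.0ms (3)
3. 4500.0ms @ 6 + 2250.0ms (3)
4. 6750.0ms @ 9 + 2250.0ms (3)

note 3 onset = 6b = 4500.0ms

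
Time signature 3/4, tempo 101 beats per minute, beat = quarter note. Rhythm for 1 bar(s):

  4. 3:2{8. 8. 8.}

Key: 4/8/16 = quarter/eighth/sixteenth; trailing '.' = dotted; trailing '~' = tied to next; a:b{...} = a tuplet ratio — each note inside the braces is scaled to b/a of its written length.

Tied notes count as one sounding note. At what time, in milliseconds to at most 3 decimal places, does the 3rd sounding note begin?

note 3 onset = 2b = 1188.119ms

1. 0.0ms @ 0 + 891.089ms (3/2)
2. 891.089ms @ 3/2 + 297.03ms (1/2)
3. 1188.119ms @ 2 + 297.03ms (1/2)
4. 1485.149ms @ 5/2 + 297.03ms (1/2)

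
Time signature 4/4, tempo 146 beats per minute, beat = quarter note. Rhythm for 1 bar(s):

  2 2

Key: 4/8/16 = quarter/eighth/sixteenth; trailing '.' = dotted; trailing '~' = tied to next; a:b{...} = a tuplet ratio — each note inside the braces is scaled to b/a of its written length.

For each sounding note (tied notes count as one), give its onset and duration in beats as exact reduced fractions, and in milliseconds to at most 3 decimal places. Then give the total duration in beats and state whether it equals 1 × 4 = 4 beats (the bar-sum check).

1) 0.0ms=0b +821.918ms=2b
2) 821.918ms=2b +821.918ms=2b
Σ=4b of 4 (146bpm 4/4) — PASS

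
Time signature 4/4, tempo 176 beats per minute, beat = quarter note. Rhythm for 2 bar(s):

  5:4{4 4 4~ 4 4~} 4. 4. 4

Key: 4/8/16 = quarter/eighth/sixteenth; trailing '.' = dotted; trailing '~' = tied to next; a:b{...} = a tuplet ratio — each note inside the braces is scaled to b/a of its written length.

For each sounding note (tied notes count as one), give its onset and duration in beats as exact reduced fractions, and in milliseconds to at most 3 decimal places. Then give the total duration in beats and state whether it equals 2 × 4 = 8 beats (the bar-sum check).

1) 0.0ms=0b +272.727ms=4/5b
2) 272.727ms=4/5b +272.727ms=4/5b
3) 545.455ms=8/5b +545.455ms=8/5b
4) 1090.909ms=16/5b +784.091ms=23/10b
5) 1875.0ms=11/2b +511.364ms=3/2b
6) 2386.364ms=7b +340.909ms=1b
Σ=8b of 8 (176bpm 4/4) — PASS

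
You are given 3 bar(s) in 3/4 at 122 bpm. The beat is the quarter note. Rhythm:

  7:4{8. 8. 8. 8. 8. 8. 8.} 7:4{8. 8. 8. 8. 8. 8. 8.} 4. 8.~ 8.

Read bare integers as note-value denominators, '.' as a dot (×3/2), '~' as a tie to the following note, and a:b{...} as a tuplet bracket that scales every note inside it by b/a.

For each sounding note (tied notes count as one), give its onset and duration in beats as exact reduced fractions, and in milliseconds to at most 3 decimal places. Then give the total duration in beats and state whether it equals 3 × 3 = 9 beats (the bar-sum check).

1) 0.0ms=0b +210.773ms=3/7b
2) 210.773ms=3/7b +210.773ms=3/7b
3) 421.546ms=6/7b +210.773ms=3/7b
4) 632.319ms=9/7b +210.773ms=3/7b
5) 843.091ms=12/7b +210.773ms=3/7b
6) 1053.864ms=15/7b +210.773ms=3/7b
7) 1264.637ms=18/7b +210.773ms=3/7b
8) 1475.41ms=3b +210.773ms=3/7b
9) 1686.183ms=24/7b +210.773ms=3/7b
10) 1896.956ms=27/7b +210.773ms=3/7b
11) 2107.728ms=30/7b +210.773ms=3/7b
12) 2318.501ms=33/7b +210.773ms=3/7b
13) 2529.274ms=36/7b +210.773ms=3/7b
14) 2740.047ms=39/7b +210.773ms=3/7b
15) 2950.82ms=6b +737.705ms=3/2b
16) 3688.525ms=15/2b +737.705ms=3/2b
Σ=9b of 9 (122bpm 3/4) — PASS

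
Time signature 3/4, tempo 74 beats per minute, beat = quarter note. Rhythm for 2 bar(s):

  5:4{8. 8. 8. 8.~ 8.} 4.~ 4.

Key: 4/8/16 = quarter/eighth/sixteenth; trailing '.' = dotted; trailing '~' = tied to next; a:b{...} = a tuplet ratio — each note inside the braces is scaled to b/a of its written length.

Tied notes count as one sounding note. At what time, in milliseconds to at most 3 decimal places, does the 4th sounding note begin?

1. 0.0ms @ 0 + 486.486ms (3/5)
2. 486.486ms @ 3/5 + 486.486ms (3/5)
3. 972.973ms @ 6/5 + 486.486ms (3/5)
4. 1459.459ms @ 9/5 + 972.973ms (6/5)
5. 2432.432ms @ 3 + 2432.432ms (3)

note 4 onset = 9/5b = 1459.459ms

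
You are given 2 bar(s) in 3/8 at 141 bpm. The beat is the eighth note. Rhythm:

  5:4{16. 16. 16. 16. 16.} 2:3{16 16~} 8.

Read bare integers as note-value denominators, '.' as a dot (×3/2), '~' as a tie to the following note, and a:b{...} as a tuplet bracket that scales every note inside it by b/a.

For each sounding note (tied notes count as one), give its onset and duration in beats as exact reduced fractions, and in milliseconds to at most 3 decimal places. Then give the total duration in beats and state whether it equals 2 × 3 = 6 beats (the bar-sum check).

1) 0.0ms=0b +255.319ms=3/5b
2) 255.319ms=3/5b +255.319ms=3/5b
3) 510.638ms=6/5b +255.319ms=3/5b
4) 765.957ms=9/5b +255.319ms=3/5b
5) 1021.277ms=12/5b +255.319ms=3/5b
6) 1276.596ms=3b +319.149ms=3/4b
7) 1595.745ms=15/4b +957.447ms=9/4b
Σ=6b of 6 (141bpm 3/8) — PASS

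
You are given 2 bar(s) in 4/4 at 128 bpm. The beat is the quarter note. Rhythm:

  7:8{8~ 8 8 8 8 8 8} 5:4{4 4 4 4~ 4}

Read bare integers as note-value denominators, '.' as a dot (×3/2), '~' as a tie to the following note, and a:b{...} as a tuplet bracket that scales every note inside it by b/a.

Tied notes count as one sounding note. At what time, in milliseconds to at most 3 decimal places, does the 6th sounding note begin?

1. 0.0ms @ 0 + 535.714ms (8/7)
2. 535.714ms @ 8/7 + 267.857ms (4/7)
3. 803.571ms @ 12/7 + 267.857ms (4/7)
4. 1071.429ms @ 16/7 + 267.857ms (4/7)
5. 1339.286ms @ 20/7 + 267.857ms (4/7)
6. 1607.143ms @ 24/7 + 267.857ms (4/7)
7. 1875.0ms @ 4 + 375.0ms (4/5)
8. 2250.0ms @ 24/5 + 375.0ms (4/5)
9. 2625.0ms @ 28/5 + 375.0ms (4/5)
10. 3000.0ms @ 32/5 + 750.0ms (8/5)

note 6 onset = 24/7b = 1607.143ms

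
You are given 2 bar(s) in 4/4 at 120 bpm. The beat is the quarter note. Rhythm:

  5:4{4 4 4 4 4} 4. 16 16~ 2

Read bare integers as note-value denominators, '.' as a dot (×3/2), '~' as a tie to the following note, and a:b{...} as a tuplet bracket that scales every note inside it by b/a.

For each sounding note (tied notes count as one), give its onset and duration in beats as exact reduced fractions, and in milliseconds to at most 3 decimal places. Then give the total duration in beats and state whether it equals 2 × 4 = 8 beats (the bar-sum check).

1) 0.0ms=0b +400.0ms=4/5b
2) 400.0ms=4/5b +400.0ms=4/5b
3) 800.0ms=8/5b +400.0ms=4/5b
4) 1200.0ms=12/5b +400.0ms=4/5b
5) 1600.0ms=16/5b +400.0ms=4/5b
6) 2000.0ms=4b +750.0ms=3/2b
7) 2750.0ms=11/2b +125.0ms=1/4b
8) 2875.0ms=23/4b +1125.0ms=9/4b
Σ=8b of 8 (120bpm 4/4) — PASS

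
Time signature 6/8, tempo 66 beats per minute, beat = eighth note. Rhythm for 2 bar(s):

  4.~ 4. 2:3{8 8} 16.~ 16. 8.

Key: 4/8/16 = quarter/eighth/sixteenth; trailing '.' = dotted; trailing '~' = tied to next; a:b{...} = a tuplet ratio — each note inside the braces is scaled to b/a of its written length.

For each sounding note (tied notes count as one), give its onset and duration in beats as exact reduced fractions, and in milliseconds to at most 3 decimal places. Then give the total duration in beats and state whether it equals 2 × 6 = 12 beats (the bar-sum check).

1) 0.0ms=0b +5454.545ms=6b
2) 5454.545ms=6b +1363.636ms=3/2b
3) 6818.182ms=15/2b +1363.636ms=3/2b
4) 8181.818ms=9b +1363.636ms=3/2b
5) 9545.455ms=21/2b +1363.636ms=3/2b
Σ=12b of 12 (66bpm 6/8) — PASS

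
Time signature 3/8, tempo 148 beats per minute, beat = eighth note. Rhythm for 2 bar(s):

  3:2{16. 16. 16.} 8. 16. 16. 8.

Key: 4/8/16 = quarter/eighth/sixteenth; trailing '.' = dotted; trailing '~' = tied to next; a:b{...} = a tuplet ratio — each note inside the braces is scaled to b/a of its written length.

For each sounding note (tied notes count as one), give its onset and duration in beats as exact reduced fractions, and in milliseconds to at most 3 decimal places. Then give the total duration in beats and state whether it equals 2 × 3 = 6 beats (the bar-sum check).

1) 0.0ms=0b +202.703ms=1/2b
2) 202.703ms=1/2b +202.703ms=1/2b
3) 405.405ms=1b +202.703ms=1/2b
4) 608.108ms=3/2b +608.108ms=3/2b
5) 1216.216ms=3b +304.054ms=3/4b
6) 1520.27ms=15/4b +304.054ms=3/4b
7) 1824.324ms=9/2b +608.108ms=3/2b
Σ=6b of 6 (148bpm 3/8) — PASS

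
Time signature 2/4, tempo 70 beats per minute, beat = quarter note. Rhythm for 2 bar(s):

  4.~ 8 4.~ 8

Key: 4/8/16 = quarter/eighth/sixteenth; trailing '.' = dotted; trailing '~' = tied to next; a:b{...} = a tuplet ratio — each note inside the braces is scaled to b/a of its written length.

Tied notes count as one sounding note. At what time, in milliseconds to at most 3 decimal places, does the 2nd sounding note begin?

note 2 onset = 2b = 1714.286ms

1. 0.0ms @ 0 + 1714.286ms (2)
2. 1714.286ms @ 2 + 1714.286ms (2)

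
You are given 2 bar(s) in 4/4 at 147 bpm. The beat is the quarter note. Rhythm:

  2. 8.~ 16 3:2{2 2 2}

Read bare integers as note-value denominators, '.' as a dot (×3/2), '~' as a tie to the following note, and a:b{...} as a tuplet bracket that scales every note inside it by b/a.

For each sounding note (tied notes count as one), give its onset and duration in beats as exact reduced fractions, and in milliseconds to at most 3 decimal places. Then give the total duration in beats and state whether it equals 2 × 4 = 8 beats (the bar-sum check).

1) 0.0ms=0b +1224.49ms=3b
2) 1224.49ms=3b +408.163ms=1b
3) 1632.653ms=4b +544.218ms=4/3b
4) 2176.871ms=16/3b +544.218ms=4/3b
5) 2721.088ms=20/3b +544.218ms=4/3b
Σ=8b of 8 (147bpm 4/4) — PASS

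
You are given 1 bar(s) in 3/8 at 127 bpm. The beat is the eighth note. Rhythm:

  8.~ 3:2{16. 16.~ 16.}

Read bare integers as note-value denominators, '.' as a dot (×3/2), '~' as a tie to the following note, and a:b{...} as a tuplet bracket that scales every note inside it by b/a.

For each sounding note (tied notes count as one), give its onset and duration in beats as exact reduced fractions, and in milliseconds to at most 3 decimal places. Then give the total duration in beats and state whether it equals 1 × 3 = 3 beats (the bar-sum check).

1) 0.0ms=0b +944.882ms=2b
2) 944.882ms=2b +472.441ms=1b
Σ=3b of 3 (127bpm 3/8) — PASS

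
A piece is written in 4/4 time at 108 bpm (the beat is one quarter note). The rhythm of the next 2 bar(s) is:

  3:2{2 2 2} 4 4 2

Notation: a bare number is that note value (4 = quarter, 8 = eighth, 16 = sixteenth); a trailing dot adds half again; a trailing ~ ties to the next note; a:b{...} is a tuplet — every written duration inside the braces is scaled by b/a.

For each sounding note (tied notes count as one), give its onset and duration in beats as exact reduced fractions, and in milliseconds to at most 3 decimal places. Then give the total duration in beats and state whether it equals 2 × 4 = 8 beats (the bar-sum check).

1) 0.0ms=0b +740.741ms=4/3b
2) 740.741ms=4/3b +740.741ms=4/3b
3) 1481.481ms=8/3b +740.741ms=4/3b
4) 2222.222ms=4b +555.556ms=1b
5) 2777.778ms=5b +555.556ms=1b
6) 3333.333ms=6b +1111.111ms=2b
Σ=8b of 8 (108bpm 4/4) — PASS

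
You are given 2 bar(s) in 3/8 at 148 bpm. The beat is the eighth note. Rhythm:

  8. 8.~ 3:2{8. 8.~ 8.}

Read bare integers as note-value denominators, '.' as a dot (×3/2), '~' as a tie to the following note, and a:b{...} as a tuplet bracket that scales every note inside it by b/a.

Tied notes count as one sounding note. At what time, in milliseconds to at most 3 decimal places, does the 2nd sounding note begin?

note 2 onset = 3/2b = 608.108ms

1. 0.0ms @ 0 + 608.108ms (3/2)
2. 608.108ms @ 3/2 + 1013.514ms (5/2)
3. 1621.622ms @ 4 + 810.811ms (2)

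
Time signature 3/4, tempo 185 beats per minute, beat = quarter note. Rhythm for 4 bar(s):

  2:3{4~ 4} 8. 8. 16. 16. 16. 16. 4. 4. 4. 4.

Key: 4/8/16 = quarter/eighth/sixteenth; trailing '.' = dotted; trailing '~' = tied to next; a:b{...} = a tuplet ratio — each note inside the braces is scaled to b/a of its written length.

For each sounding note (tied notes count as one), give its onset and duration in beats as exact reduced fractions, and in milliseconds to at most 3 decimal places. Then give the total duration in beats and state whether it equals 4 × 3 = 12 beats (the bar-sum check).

1) 0.0ms=0b +972.973ms=3b
2) 972.973ms=3b +243.243ms=3/4b
3) 1216.216ms=15/4b +243.243ms=3/4b
4) 1459.459ms=9/2b +121.622ms=3/8b
5) 1581.081ms=39/8b +121.622ms=3/8b
6) 1702.703ms=21/4b +121.622ms=3/8b
7) 1824.324ms=45/8b +121.622ms=3/8b
8) 1945.946ms=6b +486.486ms=3/2b
9) 2432.432ms=15/2b +486.486ms=3/2b
10) 2918.919ms=9b +486.486ms=3/2b
11) 3405.405ms=21/2b +486.486ms=3/2b
Σ=12b of 12 (185bpm 3/4) — PASS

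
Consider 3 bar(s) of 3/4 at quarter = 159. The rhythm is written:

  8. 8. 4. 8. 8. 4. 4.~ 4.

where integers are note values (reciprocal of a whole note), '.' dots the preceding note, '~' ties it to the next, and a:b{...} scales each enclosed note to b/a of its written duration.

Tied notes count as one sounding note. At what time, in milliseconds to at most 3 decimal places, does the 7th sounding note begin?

note 7 onset = 6b = 2264.151ms

1. 0.0ms @ 0 + 283.019ms (3/4)
2. 283.019ms @ 3/4 + 283.019ms (3/4)
3. 566.038ms @ 3/2 + 566.038ms (3/2)
4. 1132.075ms @ 3 + 283.019ms (3/4)
5. 1415.094ms @ 15/4 + 283.019ms (3/4)
6. 1698.113ms @ 9/2 + 566.038ms (3/2)
7. 2264.151ms @ 6 + 1132.075ms (3)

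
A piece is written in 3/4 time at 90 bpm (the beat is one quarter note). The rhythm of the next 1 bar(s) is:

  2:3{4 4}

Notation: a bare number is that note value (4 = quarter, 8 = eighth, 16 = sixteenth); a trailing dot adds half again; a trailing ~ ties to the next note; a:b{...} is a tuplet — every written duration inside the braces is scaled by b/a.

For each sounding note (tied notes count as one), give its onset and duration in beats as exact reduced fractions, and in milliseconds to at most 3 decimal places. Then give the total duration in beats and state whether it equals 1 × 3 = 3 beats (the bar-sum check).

1) 0.0ms=0b +1000.0ms=3/2b
2) 1000.0ms=3/2b +1000.0ms=3/2b
Σ=3b of 3 (90bpm 3/4) — PASS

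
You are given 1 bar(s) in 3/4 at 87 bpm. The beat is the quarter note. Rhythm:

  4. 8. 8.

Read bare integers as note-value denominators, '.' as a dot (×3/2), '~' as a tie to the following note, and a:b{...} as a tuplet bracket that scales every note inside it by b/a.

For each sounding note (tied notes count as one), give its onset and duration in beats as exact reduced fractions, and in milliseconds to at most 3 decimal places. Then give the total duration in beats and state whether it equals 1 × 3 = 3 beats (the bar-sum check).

1) 0.0ms=0b +1034.483ms=3/2b
2) 1034.483ms=3/2b +517.241ms=3/4b
3) 1551.724ms=9/4b +517.241ms=3/4b
Σ=3b of 3 (87bpm 3/4) — PASS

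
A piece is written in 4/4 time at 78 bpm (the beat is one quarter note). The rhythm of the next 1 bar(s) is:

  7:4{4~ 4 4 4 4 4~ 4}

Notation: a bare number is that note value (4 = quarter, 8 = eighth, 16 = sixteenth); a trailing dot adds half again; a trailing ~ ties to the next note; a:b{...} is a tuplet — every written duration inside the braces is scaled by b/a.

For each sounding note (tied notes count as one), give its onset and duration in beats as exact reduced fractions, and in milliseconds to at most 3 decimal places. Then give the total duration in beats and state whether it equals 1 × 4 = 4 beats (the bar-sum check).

1) 0.0ms=0b +879.121ms=8/7b
2) 879.121ms=8/7b +439.56ms=4/7b
3) 1318.681ms=12/7b +439.56ms=4/7b
4) 1758.242ms=16/7b +439.56ms=4/7b
5) 2197.802ms=20/7b +879.121ms=8/7b
Σ=4b of 4 (78bpm 4/4) — PASS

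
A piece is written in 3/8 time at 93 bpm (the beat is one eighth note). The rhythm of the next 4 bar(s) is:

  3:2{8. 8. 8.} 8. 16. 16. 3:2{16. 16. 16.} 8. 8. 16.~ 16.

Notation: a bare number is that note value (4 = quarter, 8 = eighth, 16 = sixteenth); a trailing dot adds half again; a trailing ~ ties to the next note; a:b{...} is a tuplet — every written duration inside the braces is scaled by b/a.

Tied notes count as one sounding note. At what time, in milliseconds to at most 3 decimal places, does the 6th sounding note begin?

1. 0.0ms @ 0 + 645.161ms (1)
2. 645.161ms @ 1 + 645.161ms (1)
3. 1290.323ms @ 2 + 645.161ms (1)
4. 1935.484ms @ 3 + 967.742ms (3/2)
5. 2903.226ms @ 9/2 + 483.871ms (3/4)
6. 3387.097ms @ 21/4 + 483.871ms (3/4)
7. 3870.968ms @ 6 + 322.581ms (1/2)
8. 4193.548ms @ 13/2 + 322.581ms (1/2)
9. 4516.129ms @ 7 + 322.581ms (1/2)
10. 4838.71ms @ 15/2 + 967.742ms (3/2)
11. 5806.452ms @ 9 + 967.742ms (3/2)
12. 6774.194ms @ 21/2 + 967.742ms (3/2)

note 6 onset = 21/4b = 3387.097ms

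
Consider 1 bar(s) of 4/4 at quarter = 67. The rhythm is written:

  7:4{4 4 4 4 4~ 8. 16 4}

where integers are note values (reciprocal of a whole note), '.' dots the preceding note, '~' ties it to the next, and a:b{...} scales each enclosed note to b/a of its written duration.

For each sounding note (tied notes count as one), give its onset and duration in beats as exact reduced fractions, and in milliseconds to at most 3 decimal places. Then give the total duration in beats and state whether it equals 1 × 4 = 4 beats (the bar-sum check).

1) 0.0ms=0b +511.727ms=4/7b
2) 511.727ms=4/7b +511.727ms=4/7b
3) 1023.454ms=8/7b +511.727ms=4/7b
4) 1535.181ms=12/7b +511.727ms=4/7b
5) 2046.908ms=16/7b +895.522ms=1b
6) 2942.431ms=23/7b +127.932ms=1/7b
7) 3070.362ms=24/7b +511.727ms=4/7b
Σ=4b of 4 (67bpm 4/4) — PASS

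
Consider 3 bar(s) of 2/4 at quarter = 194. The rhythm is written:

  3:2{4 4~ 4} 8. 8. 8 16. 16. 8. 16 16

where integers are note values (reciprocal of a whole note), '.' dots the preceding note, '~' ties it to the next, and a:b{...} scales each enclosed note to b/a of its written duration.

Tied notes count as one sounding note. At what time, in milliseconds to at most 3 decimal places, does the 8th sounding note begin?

1. 0.0ms @ 0 + 206.186ms (2/3)
2. 206.186ms @ 2/3 + 412.371ms (4/3)
3. 618.557ms @ 2 + 231.959ms (3/4)
4. 850.515ms @ 11/4 + 231.959ms (3/4)
5. 1082.474ms @ 7/2 + 154.639ms (1/2)
6. 1237.113ms @ 4 + 115.979ms (3/8)
7. 1353.093ms @ 35/8 + 115.979ms (3/8)
8. 1469.072ms @ 19/4 + 231.959ms (3/4)
9. 1701.031ms @ 11/2 + 77.32ms (1/4)
10. 1778.351ms @ 23/4 + 77.32ms (1/4)

note 8 onset = 19/4b = 1469.072ms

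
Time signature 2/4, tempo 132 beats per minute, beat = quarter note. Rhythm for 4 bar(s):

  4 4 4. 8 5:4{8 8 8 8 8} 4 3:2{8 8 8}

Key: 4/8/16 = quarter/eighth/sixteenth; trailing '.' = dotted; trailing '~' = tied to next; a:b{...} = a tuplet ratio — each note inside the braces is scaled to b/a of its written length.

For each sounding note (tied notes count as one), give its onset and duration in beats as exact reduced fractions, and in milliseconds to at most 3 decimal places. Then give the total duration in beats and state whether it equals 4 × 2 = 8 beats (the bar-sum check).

1) 0.0ms=0b +454.545ms=1b
2) 454.545ms=1b +454.545ms=1b
3) 909.091ms=2b +681.818ms=3/2b
4) 1590.909ms=7/2b +227.273ms=1/2b
5) 1818.182ms=4b +181.818ms=2/5b
6) 2000.0ms=22/5b +181.818ms=2/5b
7) 2181.818ms=24/5b +181.818ms=2/5b
8) 2363.636ms=26/5b +181.818ms=2/5b
9) 2545.455ms=28/5b +181.818ms=2/5b
10) 2727.273ms=6b +454.545ms=1b
11) 3181.818ms=7b +151.515ms=1/3b
12) 3333.333ms=22/3b +151.515ms=1/3b
13) 3484.848ms=23/3b +151.515ms=1/3b
Σ=8b of 8 (132bpm 2/4) — PASS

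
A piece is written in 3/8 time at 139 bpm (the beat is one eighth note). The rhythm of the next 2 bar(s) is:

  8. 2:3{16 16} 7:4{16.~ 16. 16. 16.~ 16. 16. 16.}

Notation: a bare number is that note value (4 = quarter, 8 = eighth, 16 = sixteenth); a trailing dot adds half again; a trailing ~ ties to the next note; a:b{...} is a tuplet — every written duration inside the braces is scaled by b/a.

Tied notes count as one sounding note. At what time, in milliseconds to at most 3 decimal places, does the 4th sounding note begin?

note 4 onset = 3b = 1294.964ms

1. 0.0ms @ 0 + 647.482ms (3/2)
2. 647.482ms @ 3/2 + 323.741ms (3/4)
3. 971.223ms @ 9/4 + 323.741ms (3/4)
4. 1294.964ms @ 3 + 369.99ms (6/7)
5. 1664.954ms @ 27/7 + 184.995ms (3/7)
6. 1849.949ms @ 30/7 + 369.99ms (6/7)
7. 2219.938ms @ 36/7 + 184.995ms (3/7)
8. 2404.933ms @ 39/7 + 184.995ms (3/7)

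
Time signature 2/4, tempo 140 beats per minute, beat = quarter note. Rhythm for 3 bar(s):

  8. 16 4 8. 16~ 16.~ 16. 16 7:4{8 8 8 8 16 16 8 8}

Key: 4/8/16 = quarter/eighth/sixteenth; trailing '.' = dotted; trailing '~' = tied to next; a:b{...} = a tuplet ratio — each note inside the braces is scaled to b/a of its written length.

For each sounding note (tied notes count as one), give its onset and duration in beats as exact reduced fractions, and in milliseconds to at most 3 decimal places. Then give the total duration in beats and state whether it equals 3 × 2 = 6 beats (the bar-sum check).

1) 0.0ms=0b +321.429ms=3/4b
2) 321.429ms=3/4b +107.143ms=1/4b
3) 428.571ms=1b +428.571ms=1b
4) 857.143ms=2b +321.429ms=3/4b
5) 1178.571ms=11/4b +428.571ms=1b
6) 1607.143ms=15/4b +107.143ms=1/4b
7) 1714.286ms=4b +122.449ms=2/7b
8) 1836.735ms=30/7b +122.449ms=2/7b
9) 1959.184ms=32/7b +122.449ms=2/7b
10) 2081.633ms=34/7b +122.449ms=2/7b
11) 2204.082ms=36/7b +61.224ms=1/7b
12) 2265.306ms=37/7b +61.224ms=1/7b
13) 2326.531ms=38/7b +122.449ms=2/7b
14) 2448.98ms=40/7b +122.449ms=2/7b
Σ=6b of 6 (140bpm 2/4) — PASS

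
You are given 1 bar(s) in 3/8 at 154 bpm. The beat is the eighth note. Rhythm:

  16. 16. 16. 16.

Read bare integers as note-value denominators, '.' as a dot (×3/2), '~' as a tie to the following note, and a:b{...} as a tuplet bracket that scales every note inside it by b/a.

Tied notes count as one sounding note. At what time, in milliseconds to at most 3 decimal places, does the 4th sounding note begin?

note 4 onset = 9/4b = 876.623ms

1. 0.0ms @ 0 + 292.208ms (3/4)
2. 292.208ms @ 3/4 + 292.208ms (3/4)
3. 584.416ms @ 3/2 + 292.208ms (3/4)
4. 876.623ms @ 9/4 + 292.208ms (3/4)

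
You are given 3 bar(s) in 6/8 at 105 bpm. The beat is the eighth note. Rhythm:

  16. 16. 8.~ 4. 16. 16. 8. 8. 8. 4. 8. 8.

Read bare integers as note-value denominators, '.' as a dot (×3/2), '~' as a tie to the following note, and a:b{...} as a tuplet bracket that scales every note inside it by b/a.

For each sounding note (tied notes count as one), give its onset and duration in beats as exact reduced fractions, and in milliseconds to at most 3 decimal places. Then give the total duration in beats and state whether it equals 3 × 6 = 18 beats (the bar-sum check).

1) 0.0ms=0b +428.571ms=3/4b
2) 428.571ms=3/4b +428.571ms=3/4b
3) 857.143ms=3/2b +2571.429ms=9/2b
4) 3428.571ms=6b +428.571ms=3/4b
5) 3857.143ms=27/4b +428.571ms=3/4b
6) 4285.714ms=15/2b +857.143ms=3/2b
7) 5142.857ms=9b +857.143ms=3/2b
8) 6000.0ms=21/2b +857.143ms=3/2b
9) 6857.143ms=12b +1714.286ms=3b
10) 8571.429ms=15b +857.143ms=3/2b
11) 9428.571ms=33/2b +857.143ms=3/2b
Σ=18b of 18 (105bpm 6/8) — PASS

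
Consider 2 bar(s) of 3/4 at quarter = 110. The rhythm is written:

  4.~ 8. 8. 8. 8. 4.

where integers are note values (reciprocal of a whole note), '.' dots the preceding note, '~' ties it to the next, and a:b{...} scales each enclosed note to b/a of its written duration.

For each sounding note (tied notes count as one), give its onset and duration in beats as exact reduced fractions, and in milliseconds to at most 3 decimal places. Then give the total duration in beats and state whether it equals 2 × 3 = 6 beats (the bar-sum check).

1) 0.0ms=0b +1227.273ms=9/4b
2) 1227.273ms=9/4b +409.091ms=3/4b
3) 1636.364ms=3b +409.091ms=3/4b
4) 2045.455ms=15/4b +409.091ms=3/4b
5) 2454.545ms=9/2b +818.182ms=3/2b
Σ=6b of 6 (110bpm 3/4) — PASS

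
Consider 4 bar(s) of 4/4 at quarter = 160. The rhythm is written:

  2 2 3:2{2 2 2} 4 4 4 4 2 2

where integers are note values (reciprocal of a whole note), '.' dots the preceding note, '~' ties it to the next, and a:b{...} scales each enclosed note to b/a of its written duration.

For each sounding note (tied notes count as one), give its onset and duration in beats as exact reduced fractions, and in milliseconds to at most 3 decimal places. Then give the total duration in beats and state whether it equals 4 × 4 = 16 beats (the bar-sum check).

1) 0.0ms=0b +750.0ms=2b
2) 750.0ms=2b +750.0ms=2b
3) 1500.0ms=4b +500.0ms=4/3b
4) 2000.0ms=16/3b +500.0ms=4/3b
5) 2500.0ms=20/3b +500.0ms=4/3b
6) 3000.0ms=8b +375.0ms=1b
7) 3375.0ms=9b +375.0ms=1b
8) 3750.0ms=10b +375.0ms=1b
9) 4125.0ms=11b +375.0ms=1b
10) 4500.0ms=12b +750.0ms=2b
11) 5250.0ms=14b +750.0ms=2b
Σ=16b of 16 (160bpm 4/4) — PASS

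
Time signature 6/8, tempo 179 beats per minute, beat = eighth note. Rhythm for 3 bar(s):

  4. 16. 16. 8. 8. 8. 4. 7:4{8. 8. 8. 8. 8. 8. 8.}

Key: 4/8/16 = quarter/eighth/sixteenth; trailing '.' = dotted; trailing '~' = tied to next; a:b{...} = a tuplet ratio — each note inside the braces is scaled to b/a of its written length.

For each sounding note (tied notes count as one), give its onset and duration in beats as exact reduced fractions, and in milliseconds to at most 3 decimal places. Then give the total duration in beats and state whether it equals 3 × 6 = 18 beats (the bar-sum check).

1) 0.0ms=0b +1005.587ms=3b
2) 1005.587ms=3b +251.397ms=3/4b
3) 1256.983ms=15/4b +251.397ms=3/4b
4) 1508.38ms=9/2b +502.793ms=3/2b
5) 2011.173ms=6b +502.793ms=3/2b
6) 2513.966ms=15/2b +502.793ms=3/2b
7) 3016.76ms=9b +1005.587ms=3b
8) 4022.346ms=12b +287.31ms=6/7b
9) 4309.657ms=90/7b +287.31ms=6/7b
10) 4596.967ms=96/7b +287.31ms=6/7b
11) 4884.278ms=102/7b +287.31ms=6/7b
12) 5171.588ms=108/7b +287.31ms=6/7b
13) 5458.899ms=114/7b +287.31ms=6/7b
14) 5746.209ms=120/7b +287.31ms=6/7b
Σ=18b of 18 (179bpm 6/8) — PASS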